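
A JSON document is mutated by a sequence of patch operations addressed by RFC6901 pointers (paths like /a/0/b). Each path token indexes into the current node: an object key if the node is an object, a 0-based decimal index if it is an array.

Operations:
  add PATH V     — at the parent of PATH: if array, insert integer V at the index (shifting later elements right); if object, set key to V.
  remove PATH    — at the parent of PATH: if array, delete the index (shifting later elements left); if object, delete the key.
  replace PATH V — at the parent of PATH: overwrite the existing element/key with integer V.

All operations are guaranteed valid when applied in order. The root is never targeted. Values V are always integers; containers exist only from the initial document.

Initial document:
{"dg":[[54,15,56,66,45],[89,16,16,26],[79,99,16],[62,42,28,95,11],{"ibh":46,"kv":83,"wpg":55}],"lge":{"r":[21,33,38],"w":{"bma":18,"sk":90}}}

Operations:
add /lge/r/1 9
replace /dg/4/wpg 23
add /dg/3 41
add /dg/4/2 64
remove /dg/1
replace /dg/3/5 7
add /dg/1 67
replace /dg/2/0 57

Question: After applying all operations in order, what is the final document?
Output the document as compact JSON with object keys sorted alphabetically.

After op 1 (add /lge/r/1 9): {"dg":[[54,15,56,66,45],[89,16,16,26],[79,99,16],[62,42,28,95,11],{"ibh":46,"kv":83,"wpg":55}],"lge":{"r":[21,9,33,38],"w":{"bma":18,"sk":90}}}
After op 2 (replace /dg/4/wpg 23): {"dg":[[54,15,56,66,45],[89,16,16,26],[79,99,16],[62,42,28,95,11],{"ibh":46,"kv":83,"wpg":23}],"lge":{"r":[21,9,33,38],"w":{"bma":18,"sk":90}}}
After op 3 (add /dg/3 41): {"dg":[[54,15,56,66,45],[89,16,16,26],[79,99,16],41,[62,42,28,95,11],{"ibh":46,"kv":83,"wpg":23}],"lge":{"r":[21,9,33,38],"w":{"bma":18,"sk":90}}}
After op 4 (add /dg/4/2 64): {"dg":[[54,15,56,66,45],[89,16,16,26],[79,99,16],41,[62,42,64,28,95,11],{"ibh":46,"kv":83,"wpg":23}],"lge":{"r":[21,9,33,38],"w":{"bma":18,"sk":90}}}
After op 5 (remove /dg/1): {"dg":[[54,15,56,66,45],[79,99,16],41,[62,42,64,28,95,11],{"ibh":46,"kv":83,"wpg":23}],"lge":{"r":[21,9,33,38],"w":{"bma":18,"sk":90}}}
After op 6 (replace /dg/3/5 7): {"dg":[[54,15,56,66,45],[79,99,16],41,[62,42,64,28,95,7],{"ibh":46,"kv":83,"wpg":23}],"lge":{"r":[21,9,33,38],"w":{"bma":18,"sk":90}}}
After op 7 (add /dg/1 67): {"dg":[[54,15,56,66,45],67,[79,99,16],41,[62,42,64,28,95,7],{"ibh":46,"kv":83,"wpg":23}],"lge":{"r":[21,9,33,38],"w":{"bma":18,"sk":90}}}
After op 8 (replace /dg/2/0 57): {"dg":[[54,15,56,66,45],67,[57,99,16],41,[62,42,64,28,95,7],{"ibh":46,"kv":83,"wpg":23}],"lge":{"r":[21,9,33,38],"w":{"bma":18,"sk":90}}}

Answer: {"dg":[[54,15,56,66,45],67,[57,99,16],41,[62,42,64,28,95,7],{"ibh":46,"kv":83,"wpg":23}],"lge":{"r":[21,9,33,38],"w":{"bma":18,"sk":90}}}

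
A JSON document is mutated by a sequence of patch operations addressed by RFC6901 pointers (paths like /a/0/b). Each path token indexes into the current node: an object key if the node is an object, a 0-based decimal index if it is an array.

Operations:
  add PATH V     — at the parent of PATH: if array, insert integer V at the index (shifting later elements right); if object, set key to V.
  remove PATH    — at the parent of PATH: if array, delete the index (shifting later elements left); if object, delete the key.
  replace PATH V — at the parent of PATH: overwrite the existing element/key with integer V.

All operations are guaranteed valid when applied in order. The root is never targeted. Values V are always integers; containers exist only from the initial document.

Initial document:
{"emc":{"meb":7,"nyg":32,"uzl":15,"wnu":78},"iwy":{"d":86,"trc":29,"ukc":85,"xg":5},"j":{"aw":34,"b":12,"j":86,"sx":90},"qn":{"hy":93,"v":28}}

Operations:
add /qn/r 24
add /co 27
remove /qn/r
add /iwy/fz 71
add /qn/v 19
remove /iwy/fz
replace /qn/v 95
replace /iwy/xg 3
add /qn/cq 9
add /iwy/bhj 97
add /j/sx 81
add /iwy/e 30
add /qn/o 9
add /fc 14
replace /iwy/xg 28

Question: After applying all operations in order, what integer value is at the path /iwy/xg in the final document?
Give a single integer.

Answer: 28

Derivation:
After op 1 (add /qn/r 24): {"emc":{"meb":7,"nyg":32,"uzl":15,"wnu":78},"iwy":{"d":86,"trc":29,"ukc":85,"xg":5},"j":{"aw":34,"b":12,"j":86,"sx":90},"qn":{"hy":93,"r":24,"v":28}}
After op 2 (add /co 27): {"co":27,"emc":{"meb":7,"nyg":32,"uzl":15,"wnu":78},"iwy":{"d":86,"trc":29,"ukc":85,"xg":5},"j":{"aw":34,"b":12,"j":86,"sx":90},"qn":{"hy":93,"r":24,"v":28}}
After op 3 (remove /qn/r): {"co":27,"emc":{"meb":7,"nyg":32,"uzl":15,"wnu":78},"iwy":{"d":86,"trc":29,"ukc":85,"xg":5},"j":{"aw":34,"b":12,"j":86,"sx":90},"qn":{"hy":93,"v":28}}
After op 4 (add /iwy/fz 71): {"co":27,"emc":{"meb":7,"nyg":32,"uzl":15,"wnu":78},"iwy":{"d":86,"fz":71,"trc":29,"ukc":85,"xg":5},"j":{"aw":34,"b":12,"j":86,"sx":90},"qn":{"hy":93,"v":28}}
After op 5 (add /qn/v 19): {"co":27,"emc":{"meb":7,"nyg":32,"uzl":15,"wnu":78},"iwy":{"d":86,"fz":71,"trc":29,"ukc":85,"xg":5},"j":{"aw":34,"b":12,"j":86,"sx":90},"qn":{"hy":93,"v":19}}
After op 6 (remove /iwy/fz): {"co":27,"emc":{"meb":7,"nyg":32,"uzl":15,"wnu":78},"iwy":{"d":86,"trc":29,"ukc":85,"xg":5},"j":{"aw":34,"b":12,"j":86,"sx":90},"qn":{"hy":93,"v":19}}
After op 7 (replace /qn/v 95): {"co":27,"emc":{"meb":7,"nyg":32,"uzl":15,"wnu":78},"iwy":{"d":86,"trc":29,"ukc":85,"xg":5},"j":{"aw":34,"b":12,"j":86,"sx":90},"qn":{"hy":93,"v":95}}
After op 8 (replace /iwy/xg 3): {"co":27,"emc":{"meb":7,"nyg":32,"uzl":15,"wnu":78},"iwy":{"d":86,"trc":29,"ukc":85,"xg":3},"j":{"aw":34,"b":12,"j":86,"sx":90},"qn":{"hy":93,"v":95}}
After op 9 (add /qn/cq 9): {"co":27,"emc":{"meb":7,"nyg":32,"uzl":15,"wnu":78},"iwy":{"d":86,"trc":29,"ukc":85,"xg":3},"j":{"aw":34,"b":12,"j":86,"sx":90},"qn":{"cq":9,"hy":93,"v":95}}
After op 10 (add /iwy/bhj 97): {"co":27,"emc":{"meb":7,"nyg":32,"uzl":15,"wnu":78},"iwy":{"bhj":97,"d":86,"trc":29,"ukc":85,"xg":3},"j":{"aw":34,"b":12,"j":86,"sx":90},"qn":{"cq":9,"hy":93,"v":95}}
After op 11 (add /j/sx 81): {"co":27,"emc":{"meb":7,"nyg":32,"uzl":15,"wnu":78},"iwy":{"bhj":97,"d":86,"trc":29,"ukc":85,"xg":3},"j":{"aw":34,"b":12,"j":86,"sx":81},"qn":{"cq":9,"hy":93,"v":95}}
After op 12 (add /iwy/e 30): {"co":27,"emc":{"meb":7,"nyg":32,"uzl":15,"wnu":78},"iwy":{"bhj":97,"d":86,"e":30,"trc":29,"ukc":85,"xg":3},"j":{"aw":34,"b":12,"j":86,"sx":81},"qn":{"cq":9,"hy":93,"v":95}}
After op 13 (add /qn/o 9): {"co":27,"emc":{"meb":7,"nyg":32,"uzl":15,"wnu":78},"iwy":{"bhj":97,"d":86,"e":30,"trc":29,"ukc":85,"xg":3},"j":{"aw":34,"b":12,"j":86,"sx":81},"qn":{"cq":9,"hy":93,"o":9,"v":95}}
After op 14 (add /fc 14): {"co":27,"emc":{"meb":7,"nyg":32,"uzl":15,"wnu":78},"fc":14,"iwy":{"bhj":97,"d":86,"e":30,"trc":29,"ukc":85,"xg":3},"j":{"aw":34,"b":12,"j":86,"sx":81},"qn":{"cq":9,"hy":93,"o":9,"v":95}}
After op 15 (replace /iwy/xg 28): {"co":27,"emc":{"meb":7,"nyg":32,"uzl":15,"wnu":78},"fc":14,"iwy":{"bhj":97,"d":86,"e":30,"trc":29,"ukc":85,"xg":28},"j":{"aw":34,"b":12,"j":86,"sx":81},"qn":{"cq":9,"hy":93,"o":9,"v":95}}
Value at /iwy/xg: 28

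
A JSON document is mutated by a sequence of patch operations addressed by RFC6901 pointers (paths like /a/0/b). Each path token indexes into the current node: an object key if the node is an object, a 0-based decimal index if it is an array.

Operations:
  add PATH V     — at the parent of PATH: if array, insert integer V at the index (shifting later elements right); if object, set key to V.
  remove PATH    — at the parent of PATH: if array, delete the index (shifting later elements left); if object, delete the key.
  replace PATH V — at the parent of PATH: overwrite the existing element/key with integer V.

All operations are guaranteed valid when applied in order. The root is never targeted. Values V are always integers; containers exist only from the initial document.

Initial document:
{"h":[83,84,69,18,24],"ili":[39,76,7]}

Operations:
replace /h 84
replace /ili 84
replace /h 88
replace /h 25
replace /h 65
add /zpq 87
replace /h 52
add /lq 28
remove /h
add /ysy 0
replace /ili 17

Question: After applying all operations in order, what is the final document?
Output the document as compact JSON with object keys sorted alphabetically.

Answer: {"ili":17,"lq":28,"ysy":0,"zpq":87}

Derivation:
After op 1 (replace /h 84): {"h":84,"ili":[39,76,7]}
After op 2 (replace /ili 84): {"h":84,"ili":84}
After op 3 (replace /h 88): {"h":88,"ili":84}
After op 4 (replace /h 25): {"h":25,"ili":84}
After op 5 (replace /h 65): {"h":65,"ili":84}
After op 6 (add /zpq 87): {"h":65,"ili":84,"zpq":87}
After op 7 (replace /h 52): {"h":52,"ili":84,"zpq":87}
After op 8 (add /lq 28): {"h":52,"ili":84,"lq":28,"zpq":87}
After op 9 (remove /h): {"ili":84,"lq":28,"zpq":87}
After op 10 (add /ysy 0): {"ili":84,"lq":28,"ysy":0,"zpq":87}
After op 11 (replace /ili 17): {"ili":17,"lq":28,"ysy":0,"zpq":87}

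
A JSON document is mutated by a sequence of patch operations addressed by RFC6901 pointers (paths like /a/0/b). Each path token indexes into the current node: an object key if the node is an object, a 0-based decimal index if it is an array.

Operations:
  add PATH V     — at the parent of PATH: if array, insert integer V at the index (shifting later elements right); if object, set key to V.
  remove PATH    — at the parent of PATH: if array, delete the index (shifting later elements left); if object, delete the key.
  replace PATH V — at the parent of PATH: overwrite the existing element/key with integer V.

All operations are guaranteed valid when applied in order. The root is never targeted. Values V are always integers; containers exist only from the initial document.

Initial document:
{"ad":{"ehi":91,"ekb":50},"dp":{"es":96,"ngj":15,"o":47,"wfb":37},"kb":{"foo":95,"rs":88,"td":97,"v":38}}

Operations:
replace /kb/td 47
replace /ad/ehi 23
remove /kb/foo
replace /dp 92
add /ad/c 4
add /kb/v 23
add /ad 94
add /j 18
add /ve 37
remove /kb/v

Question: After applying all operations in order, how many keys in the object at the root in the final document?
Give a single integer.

Answer: 5

Derivation:
After op 1 (replace /kb/td 47): {"ad":{"ehi":91,"ekb":50},"dp":{"es":96,"ngj":15,"o":47,"wfb":37},"kb":{"foo":95,"rs":88,"td":47,"v":38}}
After op 2 (replace /ad/ehi 23): {"ad":{"ehi":23,"ekb":50},"dp":{"es":96,"ngj":15,"o":47,"wfb":37},"kb":{"foo":95,"rs":88,"td":47,"v":38}}
After op 3 (remove /kb/foo): {"ad":{"ehi":23,"ekb":50},"dp":{"es":96,"ngj":15,"o":47,"wfb":37},"kb":{"rs":88,"td":47,"v":38}}
After op 4 (replace /dp 92): {"ad":{"ehi":23,"ekb":50},"dp":92,"kb":{"rs":88,"td":47,"v":38}}
After op 5 (add /ad/c 4): {"ad":{"c":4,"ehi":23,"ekb":50},"dp":92,"kb":{"rs":88,"td":47,"v":38}}
After op 6 (add /kb/v 23): {"ad":{"c":4,"ehi":23,"ekb":50},"dp":92,"kb":{"rs":88,"td":47,"v":23}}
After op 7 (add /ad 94): {"ad":94,"dp":92,"kb":{"rs":88,"td":47,"v":23}}
After op 8 (add /j 18): {"ad":94,"dp":92,"j":18,"kb":{"rs":88,"td":47,"v":23}}
After op 9 (add /ve 37): {"ad":94,"dp":92,"j":18,"kb":{"rs":88,"td":47,"v":23},"ve":37}
After op 10 (remove /kb/v): {"ad":94,"dp":92,"j":18,"kb":{"rs":88,"td":47},"ve":37}
Size at the root: 5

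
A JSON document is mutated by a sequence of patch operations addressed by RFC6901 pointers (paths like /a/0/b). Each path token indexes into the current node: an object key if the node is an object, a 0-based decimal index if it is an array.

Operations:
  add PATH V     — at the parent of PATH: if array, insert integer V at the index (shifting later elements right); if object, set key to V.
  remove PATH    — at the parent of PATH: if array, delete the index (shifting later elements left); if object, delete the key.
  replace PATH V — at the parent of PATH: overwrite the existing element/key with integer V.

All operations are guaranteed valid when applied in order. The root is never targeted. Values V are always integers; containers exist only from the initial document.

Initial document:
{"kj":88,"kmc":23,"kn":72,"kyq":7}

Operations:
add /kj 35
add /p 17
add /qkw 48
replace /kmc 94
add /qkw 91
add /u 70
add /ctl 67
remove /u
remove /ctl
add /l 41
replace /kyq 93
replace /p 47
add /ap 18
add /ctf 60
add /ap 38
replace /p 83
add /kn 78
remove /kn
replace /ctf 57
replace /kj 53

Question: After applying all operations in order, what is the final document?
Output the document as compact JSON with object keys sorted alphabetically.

Answer: {"ap":38,"ctf":57,"kj":53,"kmc":94,"kyq":93,"l":41,"p":83,"qkw":91}

Derivation:
After op 1 (add /kj 35): {"kj":35,"kmc":23,"kn":72,"kyq":7}
After op 2 (add /p 17): {"kj":35,"kmc":23,"kn":72,"kyq":7,"p":17}
After op 3 (add /qkw 48): {"kj":35,"kmc":23,"kn":72,"kyq":7,"p":17,"qkw":48}
After op 4 (replace /kmc 94): {"kj":35,"kmc":94,"kn":72,"kyq":7,"p":17,"qkw":48}
After op 5 (add /qkw 91): {"kj":35,"kmc":94,"kn":72,"kyq":7,"p":17,"qkw":91}
After op 6 (add /u 70): {"kj":35,"kmc":94,"kn":72,"kyq":7,"p":17,"qkw":91,"u":70}
After op 7 (add /ctl 67): {"ctl":67,"kj":35,"kmc":94,"kn":72,"kyq":7,"p":17,"qkw":91,"u":70}
After op 8 (remove /u): {"ctl":67,"kj":35,"kmc":94,"kn":72,"kyq":7,"p":17,"qkw":91}
After op 9 (remove /ctl): {"kj":35,"kmc":94,"kn":72,"kyq":7,"p":17,"qkw":91}
After op 10 (add /l 41): {"kj":35,"kmc":94,"kn":72,"kyq":7,"l":41,"p":17,"qkw":91}
After op 11 (replace /kyq 93): {"kj":35,"kmc":94,"kn":72,"kyq":93,"l":41,"p":17,"qkw":91}
After op 12 (replace /p 47): {"kj":35,"kmc":94,"kn":72,"kyq":93,"l":41,"p":47,"qkw":91}
After op 13 (add /ap 18): {"ap":18,"kj":35,"kmc":94,"kn":72,"kyq":93,"l":41,"p":47,"qkw":91}
After op 14 (add /ctf 60): {"ap":18,"ctf":60,"kj":35,"kmc":94,"kn":72,"kyq":93,"l":41,"p":47,"qkw":91}
After op 15 (add /ap 38): {"ap":38,"ctf":60,"kj":35,"kmc":94,"kn":72,"kyq":93,"l":41,"p":47,"qkw":91}
After op 16 (replace /p 83): {"ap":38,"ctf":60,"kj":35,"kmc":94,"kn":72,"kyq":93,"l":41,"p":83,"qkw":91}
After op 17 (add /kn 78): {"ap":38,"ctf":60,"kj":35,"kmc":94,"kn":78,"kyq":93,"l":41,"p":83,"qkw":91}
After op 18 (remove /kn): {"ap":38,"ctf":60,"kj":35,"kmc":94,"kyq":93,"l":41,"p":83,"qkw":91}
After op 19 (replace /ctf 57): {"ap":38,"ctf":57,"kj":35,"kmc":94,"kyq":93,"l":41,"p":83,"qkw":91}
After op 20 (replace /kj 53): {"ap":38,"ctf":57,"kj":53,"kmc":94,"kyq":93,"l":41,"p":83,"qkw":91}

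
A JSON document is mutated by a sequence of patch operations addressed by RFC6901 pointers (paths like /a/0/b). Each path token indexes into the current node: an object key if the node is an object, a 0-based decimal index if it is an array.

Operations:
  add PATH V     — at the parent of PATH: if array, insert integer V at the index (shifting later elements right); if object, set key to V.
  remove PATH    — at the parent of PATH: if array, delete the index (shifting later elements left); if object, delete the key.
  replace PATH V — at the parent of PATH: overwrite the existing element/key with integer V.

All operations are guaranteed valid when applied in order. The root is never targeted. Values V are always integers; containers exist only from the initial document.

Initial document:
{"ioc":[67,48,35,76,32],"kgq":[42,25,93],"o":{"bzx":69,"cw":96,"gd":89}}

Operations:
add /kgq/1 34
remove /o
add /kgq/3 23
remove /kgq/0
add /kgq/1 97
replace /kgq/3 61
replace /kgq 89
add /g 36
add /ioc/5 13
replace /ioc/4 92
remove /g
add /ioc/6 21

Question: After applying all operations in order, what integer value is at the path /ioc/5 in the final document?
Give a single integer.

Answer: 13

Derivation:
After op 1 (add /kgq/1 34): {"ioc":[67,48,35,76,32],"kgq":[42,34,25,93],"o":{"bzx":69,"cw":96,"gd":89}}
After op 2 (remove /o): {"ioc":[67,48,35,76,32],"kgq":[42,34,25,93]}
After op 3 (add /kgq/3 23): {"ioc":[67,48,35,76,32],"kgq":[42,34,25,23,93]}
After op 4 (remove /kgq/0): {"ioc":[67,48,35,76,32],"kgq":[34,25,23,93]}
After op 5 (add /kgq/1 97): {"ioc":[67,48,35,76,32],"kgq":[34,97,25,23,93]}
After op 6 (replace /kgq/3 61): {"ioc":[67,48,35,76,32],"kgq":[34,97,25,61,93]}
After op 7 (replace /kgq 89): {"ioc":[67,48,35,76,32],"kgq":89}
After op 8 (add /g 36): {"g":36,"ioc":[67,48,35,76,32],"kgq":89}
After op 9 (add /ioc/5 13): {"g":36,"ioc":[67,48,35,76,32,13],"kgq":89}
After op 10 (replace /ioc/4 92): {"g":36,"ioc":[67,48,35,76,92,13],"kgq":89}
After op 11 (remove /g): {"ioc":[67,48,35,76,92,13],"kgq":89}
After op 12 (add /ioc/6 21): {"ioc":[67,48,35,76,92,13,21],"kgq":89}
Value at /ioc/5: 13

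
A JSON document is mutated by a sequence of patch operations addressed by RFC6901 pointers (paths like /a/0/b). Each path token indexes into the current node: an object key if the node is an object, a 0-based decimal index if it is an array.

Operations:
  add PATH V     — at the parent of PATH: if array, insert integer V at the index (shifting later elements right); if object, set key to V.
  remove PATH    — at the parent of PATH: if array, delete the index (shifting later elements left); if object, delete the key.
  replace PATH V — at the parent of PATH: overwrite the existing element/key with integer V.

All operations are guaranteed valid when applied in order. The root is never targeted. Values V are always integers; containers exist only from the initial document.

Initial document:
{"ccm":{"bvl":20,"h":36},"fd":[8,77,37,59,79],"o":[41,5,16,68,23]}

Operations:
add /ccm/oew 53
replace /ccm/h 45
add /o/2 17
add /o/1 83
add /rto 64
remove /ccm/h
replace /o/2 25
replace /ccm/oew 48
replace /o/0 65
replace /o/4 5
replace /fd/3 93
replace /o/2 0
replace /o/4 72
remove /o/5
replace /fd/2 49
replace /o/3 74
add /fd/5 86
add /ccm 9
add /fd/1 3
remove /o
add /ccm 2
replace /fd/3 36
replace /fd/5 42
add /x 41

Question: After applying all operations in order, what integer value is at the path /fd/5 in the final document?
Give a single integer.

After op 1 (add /ccm/oew 53): {"ccm":{"bvl":20,"h":36,"oew":53},"fd":[8,77,37,59,79],"o":[41,5,16,68,23]}
After op 2 (replace /ccm/h 45): {"ccm":{"bvl":20,"h":45,"oew":53},"fd":[8,77,37,59,79],"o":[41,5,16,68,23]}
After op 3 (add /o/2 17): {"ccm":{"bvl":20,"h":45,"oew":53},"fd":[8,77,37,59,79],"o":[41,5,17,16,68,23]}
After op 4 (add /o/1 83): {"ccm":{"bvl":20,"h":45,"oew":53},"fd":[8,77,37,59,79],"o":[41,83,5,17,16,68,23]}
After op 5 (add /rto 64): {"ccm":{"bvl":20,"h":45,"oew":53},"fd":[8,77,37,59,79],"o":[41,83,5,17,16,68,23],"rto":64}
After op 6 (remove /ccm/h): {"ccm":{"bvl":20,"oew":53},"fd":[8,77,37,59,79],"o":[41,83,5,17,16,68,23],"rto":64}
After op 7 (replace /o/2 25): {"ccm":{"bvl":20,"oew":53},"fd":[8,77,37,59,79],"o":[41,83,25,17,16,68,23],"rto":64}
After op 8 (replace /ccm/oew 48): {"ccm":{"bvl":20,"oew":48},"fd":[8,77,37,59,79],"o":[41,83,25,17,16,68,23],"rto":64}
After op 9 (replace /o/0 65): {"ccm":{"bvl":20,"oew":48},"fd":[8,77,37,59,79],"o":[65,83,25,17,16,68,23],"rto":64}
After op 10 (replace /o/4 5): {"ccm":{"bvl":20,"oew":48},"fd":[8,77,37,59,79],"o":[65,83,25,17,5,68,23],"rto":64}
After op 11 (replace /fd/3 93): {"ccm":{"bvl":20,"oew":48},"fd":[8,77,37,93,79],"o":[65,83,25,17,5,68,23],"rto":64}
After op 12 (replace /o/2 0): {"ccm":{"bvl":20,"oew":48},"fd":[8,77,37,93,79],"o":[65,83,0,17,5,68,23],"rto":64}
After op 13 (replace /o/4 72): {"ccm":{"bvl":20,"oew":48},"fd":[8,77,37,93,79],"o":[65,83,0,17,72,68,23],"rto":64}
After op 14 (remove /o/5): {"ccm":{"bvl":20,"oew":48},"fd":[8,77,37,93,79],"o":[65,83,0,17,72,23],"rto":64}
After op 15 (replace /fd/2 49): {"ccm":{"bvl":20,"oew":48},"fd":[8,77,49,93,79],"o":[65,83,0,17,72,23],"rto":64}
After op 16 (replace /o/3 74): {"ccm":{"bvl":20,"oew":48},"fd":[8,77,49,93,79],"o":[65,83,0,74,72,23],"rto":64}
After op 17 (add /fd/5 86): {"ccm":{"bvl":20,"oew":48},"fd":[8,77,49,93,79,86],"o":[65,83,0,74,72,23],"rto":64}
After op 18 (add /ccm 9): {"ccm":9,"fd":[8,77,49,93,79,86],"o":[65,83,0,74,72,23],"rto":64}
After op 19 (add /fd/1 3): {"ccm":9,"fd":[8,3,77,49,93,79,86],"o":[65,83,0,74,72,23],"rto":64}
After op 20 (remove /o): {"ccm":9,"fd":[8,3,77,49,93,79,86],"rto":64}
After op 21 (add /ccm 2): {"ccm":2,"fd":[8,3,77,49,93,79,86],"rto":64}
After op 22 (replace /fd/3 36): {"ccm":2,"fd":[8,3,77,36,93,79,86],"rto":64}
After op 23 (replace /fd/5 42): {"ccm":2,"fd":[8,3,77,36,93,42,86],"rto":64}
After op 24 (add /x 41): {"ccm":2,"fd":[8,3,77,36,93,42,86],"rto":64,"x":41}
Value at /fd/5: 42

Answer: 42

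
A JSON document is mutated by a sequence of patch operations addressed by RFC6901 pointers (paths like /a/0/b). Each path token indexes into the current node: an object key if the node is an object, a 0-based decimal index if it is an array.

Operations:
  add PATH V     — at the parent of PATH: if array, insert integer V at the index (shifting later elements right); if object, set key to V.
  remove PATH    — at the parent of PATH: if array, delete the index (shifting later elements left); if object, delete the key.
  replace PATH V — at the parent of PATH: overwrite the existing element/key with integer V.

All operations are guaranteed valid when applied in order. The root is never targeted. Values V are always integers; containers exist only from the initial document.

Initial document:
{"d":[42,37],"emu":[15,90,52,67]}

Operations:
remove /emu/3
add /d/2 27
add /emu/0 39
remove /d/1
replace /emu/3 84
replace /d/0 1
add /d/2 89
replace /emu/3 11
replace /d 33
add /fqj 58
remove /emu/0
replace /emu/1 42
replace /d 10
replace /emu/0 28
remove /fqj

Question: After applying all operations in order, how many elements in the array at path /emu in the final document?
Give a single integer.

Answer: 3

Derivation:
After op 1 (remove /emu/3): {"d":[42,37],"emu":[15,90,52]}
After op 2 (add /d/2 27): {"d":[42,37,27],"emu":[15,90,52]}
After op 3 (add /emu/0 39): {"d":[42,37,27],"emu":[39,15,90,52]}
After op 4 (remove /d/1): {"d":[42,27],"emu":[39,15,90,52]}
After op 5 (replace /emu/3 84): {"d":[42,27],"emu":[39,15,90,84]}
After op 6 (replace /d/0 1): {"d":[1,27],"emu":[39,15,90,84]}
After op 7 (add /d/2 89): {"d":[1,27,89],"emu":[39,15,90,84]}
After op 8 (replace /emu/3 11): {"d":[1,27,89],"emu":[39,15,90,11]}
After op 9 (replace /d 33): {"d":33,"emu":[39,15,90,11]}
After op 10 (add /fqj 58): {"d":33,"emu":[39,15,90,11],"fqj":58}
After op 11 (remove /emu/0): {"d":33,"emu":[15,90,11],"fqj":58}
After op 12 (replace /emu/1 42): {"d":33,"emu":[15,42,11],"fqj":58}
After op 13 (replace /d 10): {"d":10,"emu":[15,42,11],"fqj":58}
After op 14 (replace /emu/0 28): {"d":10,"emu":[28,42,11],"fqj":58}
After op 15 (remove /fqj): {"d":10,"emu":[28,42,11]}
Size at path /emu: 3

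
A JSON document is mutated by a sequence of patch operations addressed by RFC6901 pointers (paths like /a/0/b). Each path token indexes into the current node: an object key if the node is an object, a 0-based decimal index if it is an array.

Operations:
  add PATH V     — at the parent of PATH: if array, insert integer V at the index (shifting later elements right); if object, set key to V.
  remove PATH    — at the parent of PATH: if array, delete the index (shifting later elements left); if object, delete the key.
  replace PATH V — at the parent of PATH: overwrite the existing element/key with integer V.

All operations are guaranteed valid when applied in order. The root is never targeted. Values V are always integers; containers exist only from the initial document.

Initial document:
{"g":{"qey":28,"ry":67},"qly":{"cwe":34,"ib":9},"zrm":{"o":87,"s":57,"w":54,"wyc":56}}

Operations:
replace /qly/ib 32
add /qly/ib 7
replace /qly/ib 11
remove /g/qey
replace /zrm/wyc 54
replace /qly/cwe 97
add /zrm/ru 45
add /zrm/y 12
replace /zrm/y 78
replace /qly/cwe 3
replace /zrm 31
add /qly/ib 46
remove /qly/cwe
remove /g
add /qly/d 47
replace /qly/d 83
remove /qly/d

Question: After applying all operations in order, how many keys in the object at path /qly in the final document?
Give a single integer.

Answer: 1

Derivation:
After op 1 (replace /qly/ib 32): {"g":{"qey":28,"ry":67},"qly":{"cwe":34,"ib":32},"zrm":{"o":87,"s":57,"w":54,"wyc":56}}
After op 2 (add /qly/ib 7): {"g":{"qey":28,"ry":67},"qly":{"cwe":34,"ib":7},"zrm":{"o":87,"s":57,"w":54,"wyc":56}}
After op 3 (replace /qly/ib 11): {"g":{"qey":28,"ry":67},"qly":{"cwe":34,"ib":11},"zrm":{"o":87,"s":57,"w":54,"wyc":56}}
After op 4 (remove /g/qey): {"g":{"ry":67},"qly":{"cwe":34,"ib":11},"zrm":{"o":87,"s":57,"w":54,"wyc":56}}
After op 5 (replace /zrm/wyc 54): {"g":{"ry":67},"qly":{"cwe":34,"ib":11},"zrm":{"o":87,"s":57,"w":54,"wyc":54}}
After op 6 (replace /qly/cwe 97): {"g":{"ry":67},"qly":{"cwe":97,"ib":11},"zrm":{"o":87,"s":57,"w":54,"wyc":54}}
After op 7 (add /zrm/ru 45): {"g":{"ry":67},"qly":{"cwe":97,"ib":11},"zrm":{"o":87,"ru":45,"s":57,"w":54,"wyc":54}}
After op 8 (add /zrm/y 12): {"g":{"ry":67},"qly":{"cwe":97,"ib":11},"zrm":{"o":87,"ru":45,"s":57,"w":54,"wyc":54,"y":12}}
After op 9 (replace /zrm/y 78): {"g":{"ry":67},"qly":{"cwe":97,"ib":11},"zrm":{"o":87,"ru":45,"s":57,"w":54,"wyc":54,"y":78}}
After op 10 (replace /qly/cwe 3): {"g":{"ry":67},"qly":{"cwe":3,"ib":11},"zrm":{"o":87,"ru":45,"s":57,"w":54,"wyc":54,"y":78}}
After op 11 (replace /zrm 31): {"g":{"ry":67},"qly":{"cwe":3,"ib":11},"zrm":31}
After op 12 (add /qly/ib 46): {"g":{"ry":67},"qly":{"cwe":3,"ib":46},"zrm":31}
After op 13 (remove /qly/cwe): {"g":{"ry":67},"qly":{"ib":46},"zrm":31}
After op 14 (remove /g): {"qly":{"ib":46},"zrm":31}
After op 15 (add /qly/d 47): {"qly":{"d":47,"ib":46},"zrm":31}
After op 16 (replace /qly/d 83): {"qly":{"d":83,"ib":46},"zrm":31}
After op 17 (remove /qly/d): {"qly":{"ib":46},"zrm":31}
Size at path /qly: 1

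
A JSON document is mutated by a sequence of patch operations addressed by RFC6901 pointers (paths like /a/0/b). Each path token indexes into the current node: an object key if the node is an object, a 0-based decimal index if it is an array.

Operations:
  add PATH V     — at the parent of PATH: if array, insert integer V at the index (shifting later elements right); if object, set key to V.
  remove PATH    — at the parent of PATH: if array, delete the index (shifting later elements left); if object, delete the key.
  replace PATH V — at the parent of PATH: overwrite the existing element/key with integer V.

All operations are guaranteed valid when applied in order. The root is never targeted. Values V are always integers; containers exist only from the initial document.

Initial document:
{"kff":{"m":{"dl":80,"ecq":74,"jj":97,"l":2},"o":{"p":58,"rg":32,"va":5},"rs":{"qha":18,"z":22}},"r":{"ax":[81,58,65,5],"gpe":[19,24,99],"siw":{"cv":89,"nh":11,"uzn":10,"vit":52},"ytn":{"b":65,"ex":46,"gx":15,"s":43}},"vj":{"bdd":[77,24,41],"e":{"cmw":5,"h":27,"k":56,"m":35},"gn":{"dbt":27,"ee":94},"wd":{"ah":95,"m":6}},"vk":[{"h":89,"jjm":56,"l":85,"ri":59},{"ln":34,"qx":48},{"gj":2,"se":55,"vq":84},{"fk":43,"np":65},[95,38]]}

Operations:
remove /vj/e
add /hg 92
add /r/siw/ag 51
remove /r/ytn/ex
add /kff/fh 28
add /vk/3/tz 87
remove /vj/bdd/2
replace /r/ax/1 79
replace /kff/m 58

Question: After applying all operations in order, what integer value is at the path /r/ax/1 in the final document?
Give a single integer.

After op 1 (remove /vj/e): {"kff":{"m":{"dl":80,"ecq":74,"jj":97,"l":2},"o":{"p":58,"rg":32,"va":5},"rs":{"qha":18,"z":22}},"r":{"ax":[81,58,65,5],"gpe":[19,24,99],"siw":{"cv":89,"nh":11,"uzn":10,"vit":52},"ytn":{"b":65,"ex":46,"gx":15,"s":43}},"vj":{"bdd":[77,24,41],"gn":{"dbt":27,"ee":94},"wd":{"ah":95,"m":6}},"vk":[{"h":89,"jjm":56,"l":85,"ri":59},{"ln":34,"qx":48},{"gj":2,"se":55,"vq":84},{"fk":43,"np":65},[95,38]]}
After op 2 (add /hg 92): {"hg":92,"kff":{"m":{"dl":80,"ecq":74,"jj":97,"l":2},"o":{"p":58,"rg":32,"va":5},"rs":{"qha":18,"z":22}},"r":{"ax":[81,58,65,5],"gpe":[19,24,99],"siw":{"cv":89,"nh":11,"uzn":10,"vit":52},"ytn":{"b":65,"ex":46,"gx":15,"s":43}},"vj":{"bdd":[77,24,41],"gn":{"dbt":27,"ee":94},"wd":{"ah":95,"m":6}},"vk":[{"h":89,"jjm":56,"l":85,"ri":59},{"ln":34,"qx":48},{"gj":2,"se":55,"vq":84},{"fk":43,"np":65},[95,38]]}
After op 3 (add /r/siw/ag 51): {"hg":92,"kff":{"m":{"dl":80,"ecq":74,"jj":97,"l":2},"o":{"p":58,"rg":32,"va":5},"rs":{"qha":18,"z":22}},"r":{"ax":[81,58,65,5],"gpe":[19,24,99],"siw":{"ag":51,"cv":89,"nh":11,"uzn":10,"vit":52},"ytn":{"b":65,"ex":46,"gx":15,"s":43}},"vj":{"bdd":[77,24,41],"gn":{"dbt":27,"ee":94},"wd":{"ah":95,"m":6}},"vk":[{"h":89,"jjm":56,"l":85,"ri":59},{"ln":34,"qx":48},{"gj":2,"se":55,"vq":84},{"fk":43,"np":65},[95,38]]}
After op 4 (remove /r/ytn/ex): {"hg":92,"kff":{"m":{"dl":80,"ecq":74,"jj":97,"l":2},"o":{"p":58,"rg":32,"va":5},"rs":{"qha":18,"z":22}},"r":{"ax":[81,58,65,5],"gpe":[19,24,99],"siw":{"ag":51,"cv":89,"nh":11,"uzn":10,"vit":52},"ytn":{"b":65,"gx":15,"s":43}},"vj":{"bdd":[77,24,41],"gn":{"dbt":27,"ee":94},"wd":{"ah":95,"m":6}},"vk":[{"h":89,"jjm":56,"l":85,"ri":59},{"ln":34,"qx":48},{"gj":2,"se":55,"vq":84},{"fk":43,"np":65},[95,38]]}
After op 5 (add /kff/fh 28): {"hg":92,"kff":{"fh":28,"m":{"dl":80,"ecq":74,"jj":97,"l":2},"o":{"p":58,"rg":32,"va":5},"rs":{"qha":18,"z":22}},"r":{"ax":[81,58,65,5],"gpe":[19,24,99],"siw":{"ag":51,"cv":89,"nh":11,"uzn":10,"vit":52},"ytn":{"b":65,"gx":15,"s":43}},"vj":{"bdd":[77,24,41],"gn":{"dbt":27,"ee":94},"wd":{"ah":95,"m":6}},"vk":[{"h":89,"jjm":56,"l":85,"ri":59},{"ln":34,"qx":48},{"gj":2,"se":55,"vq":84},{"fk":43,"np":65},[95,38]]}
After op 6 (add /vk/3/tz 87): {"hg":92,"kff":{"fh":28,"m":{"dl":80,"ecq":74,"jj":97,"l":2},"o":{"p":58,"rg":32,"va":5},"rs":{"qha":18,"z":22}},"r":{"ax":[81,58,65,5],"gpe":[19,24,99],"siw":{"ag":51,"cv":89,"nh":11,"uzn":10,"vit":52},"ytn":{"b":65,"gx":15,"s":43}},"vj":{"bdd":[77,24,41],"gn":{"dbt":27,"ee":94},"wd":{"ah":95,"m":6}},"vk":[{"h":89,"jjm":56,"l":85,"ri":59},{"ln":34,"qx":48},{"gj":2,"se":55,"vq":84},{"fk":43,"np":65,"tz":87},[95,38]]}
After op 7 (remove /vj/bdd/2): {"hg":92,"kff":{"fh":28,"m":{"dl":80,"ecq":74,"jj":97,"l":2},"o":{"p":58,"rg":32,"va":5},"rs":{"qha":18,"z":22}},"r":{"ax":[81,58,65,5],"gpe":[19,24,99],"siw":{"ag":51,"cv":89,"nh":11,"uzn":10,"vit":52},"ytn":{"b":65,"gx":15,"s":43}},"vj":{"bdd":[77,24],"gn":{"dbt":27,"ee":94},"wd":{"ah":95,"m":6}},"vk":[{"h":89,"jjm":56,"l":85,"ri":59},{"ln":34,"qx":48},{"gj":2,"se":55,"vq":84},{"fk":43,"np":65,"tz":87},[95,38]]}
After op 8 (replace /r/ax/1 79): {"hg":92,"kff":{"fh":28,"m":{"dl":80,"ecq":74,"jj":97,"l":2},"o":{"p":58,"rg":32,"va":5},"rs":{"qha":18,"z":22}},"r":{"ax":[81,79,65,5],"gpe":[19,24,99],"siw":{"ag":51,"cv":89,"nh":11,"uzn":10,"vit":52},"ytn":{"b":65,"gx":15,"s":43}},"vj":{"bdd":[77,24],"gn":{"dbt":27,"ee":94},"wd":{"ah":95,"m":6}},"vk":[{"h":89,"jjm":56,"l":85,"ri":59},{"ln":34,"qx":48},{"gj":2,"se":55,"vq":84},{"fk":43,"np":65,"tz":87},[95,38]]}
After op 9 (replace /kff/m 58): {"hg":92,"kff":{"fh":28,"m":58,"o":{"p":58,"rg":32,"va":5},"rs":{"qha":18,"z":22}},"r":{"ax":[81,79,65,5],"gpe":[19,24,99],"siw":{"ag":51,"cv":89,"nh":11,"uzn":10,"vit":52},"ytn":{"b":65,"gx":15,"s":43}},"vj":{"bdd":[77,24],"gn":{"dbt":27,"ee":94},"wd":{"ah":95,"m":6}},"vk":[{"h":89,"jjm":56,"l":85,"ri":59},{"ln":34,"qx":48},{"gj":2,"se":55,"vq":84},{"fk":43,"np":65,"tz":87},[95,38]]}
Value at /r/ax/1: 79

Answer: 79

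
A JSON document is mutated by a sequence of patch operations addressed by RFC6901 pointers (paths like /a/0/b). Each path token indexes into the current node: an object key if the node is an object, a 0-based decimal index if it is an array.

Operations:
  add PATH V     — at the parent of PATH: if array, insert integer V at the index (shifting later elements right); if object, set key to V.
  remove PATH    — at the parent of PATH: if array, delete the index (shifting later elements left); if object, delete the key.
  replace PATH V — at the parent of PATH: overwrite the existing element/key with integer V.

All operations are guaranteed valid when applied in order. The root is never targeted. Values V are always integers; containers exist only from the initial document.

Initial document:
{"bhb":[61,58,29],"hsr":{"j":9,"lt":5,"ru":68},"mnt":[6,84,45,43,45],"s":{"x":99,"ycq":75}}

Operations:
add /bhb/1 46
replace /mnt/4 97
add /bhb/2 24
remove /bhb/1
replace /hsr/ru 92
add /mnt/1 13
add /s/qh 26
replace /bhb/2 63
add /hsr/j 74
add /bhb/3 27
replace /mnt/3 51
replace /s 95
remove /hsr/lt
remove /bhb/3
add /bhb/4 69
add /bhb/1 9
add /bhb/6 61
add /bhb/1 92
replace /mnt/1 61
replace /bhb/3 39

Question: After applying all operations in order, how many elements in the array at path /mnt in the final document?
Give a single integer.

Answer: 6

Derivation:
After op 1 (add /bhb/1 46): {"bhb":[61,46,58,29],"hsr":{"j":9,"lt":5,"ru":68},"mnt":[6,84,45,43,45],"s":{"x":99,"ycq":75}}
After op 2 (replace /mnt/4 97): {"bhb":[61,46,58,29],"hsr":{"j":9,"lt":5,"ru":68},"mnt":[6,84,45,43,97],"s":{"x":99,"ycq":75}}
After op 3 (add /bhb/2 24): {"bhb":[61,46,24,58,29],"hsr":{"j":9,"lt":5,"ru":68},"mnt":[6,84,45,43,97],"s":{"x":99,"ycq":75}}
After op 4 (remove /bhb/1): {"bhb":[61,24,58,29],"hsr":{"j":9,"lt":5,"ru":68},"mnt":[6,84,45,43,97],"s":{"x":99,"ycq":75}}
After op 5 (replace /hsr/ru 92): {"bhb":[61,24,58,29],"hsr":{"j":9,"lt":5,"ru":92},"mnt":[6,84,45,43,97],"s":{"x":99,"ycq":75}}
After op 6 (add /mnt/1 13): {"bhb":[61,24,58,29],"hsr":{"j":9,"lt":5,"ru":92},"mnt":[6,13,84,45,43,97],"s":{"x":99,"ycq":75}}
After op 7 (add /s/qh 26): {"bhb":[61,24,58,29],"hsr":{"j":9,"lt":5,"ru":92},"mnt":[6,13,84,45,43,97],"s":{"qh":26,"x":99,"ycq":75}}
After op 8 (replace /bhb/2 63): {"bhb":[61,24,63,29],"hsr":{"j":9,"lt":5,"ru":92},"mnt":[6,13,84,45,43,97],"s":{"qh":26,"x":99,"ycq":75}}
After op 9 (add /hsr/j 74): {"bhb":[61,24,63,29],"hsr":{"j":74,"lt":5,"ru":92},"mnt":[6,13,84,45,43,97],"s":{"qh":26,"x":99,"ycq":75}}
After op 10 (add /bhb/3 27): {"bhb":[61,24,63,27,29],"hsr":{"j":74,"lt":5,"ru":92},"mnt":[6,13,84,45,43,97],"s":{"qh":26,"x":99,"ycq":75}}
After op 11 (replace /mnt/3 51): {"bhb":[61,24,63,27,29],"hsr":{"j":74,"lt":5,"ru":92},"mnt":[6,13,84,51,43,97],"s":{"qh":26,"x":99,"ycq":75}}
After op 12 (replace /s 95): {"bhb":[61,24,63,27,29],"hsr":{"j":74,"lt":5,"ru":92},"mnt":[6,13,84,51,43,97],"s":95}
After op 13 (remove /hsr/lt): {"bhb":[61,24,63,27,29],"hsr":{"j":74,"ru":92},"mnt":[6,13,84,51,43,97],"s":95}
After op 14 (remove /bhb/3): {"bhb":[61,24,63,29],"hsr":{"j":74,"ru":92},"mnt":[6,13,84,51,43,97],"s":95}
After op 15 (add /bhb/4 69): {"bhb":[61,24,63,29,69],"hsr":{"j":74,"ru":92},"mnt":[6,13,84,51,43,97],"s":95}
After op 16 (add /bhb/1 9): {"bhb":[61,9,24,63,29,69],"hsr":{"j":74,"ru":92},"mnt":[6,13,84,51,43,97],"s":95}
After op 17 (add /bhb/6 61): {"bhb":[61,9,24,63,29,69,61],"hsr":{"j":74,"ru":92},"mnt":[6,13,84,51,43,97],"s":95}
After op 18 (add /bhb/1 92): {"bhb":[61,92,9,24,63,29,69,61],"hsr":{"j":74,"ru":92},"mnt":[6,13,84,51,43,97],"s":95}
After op 19 (replace /mnt/1 61): {"bhb":[61,92,9,24,63,29,69,61],"hsr":{"j":74,"ru":92},"mnt":[6,61,84,51,43,97],"s":95}
After op 20 (replace /bhb/3 39): {"bhb":[61,92,9,39,63,29,69,61],"hsr":{"j":74,"ru":92},"mnt":[6,61,84,51,43,97],"s":95}
Size at path /mnt: 6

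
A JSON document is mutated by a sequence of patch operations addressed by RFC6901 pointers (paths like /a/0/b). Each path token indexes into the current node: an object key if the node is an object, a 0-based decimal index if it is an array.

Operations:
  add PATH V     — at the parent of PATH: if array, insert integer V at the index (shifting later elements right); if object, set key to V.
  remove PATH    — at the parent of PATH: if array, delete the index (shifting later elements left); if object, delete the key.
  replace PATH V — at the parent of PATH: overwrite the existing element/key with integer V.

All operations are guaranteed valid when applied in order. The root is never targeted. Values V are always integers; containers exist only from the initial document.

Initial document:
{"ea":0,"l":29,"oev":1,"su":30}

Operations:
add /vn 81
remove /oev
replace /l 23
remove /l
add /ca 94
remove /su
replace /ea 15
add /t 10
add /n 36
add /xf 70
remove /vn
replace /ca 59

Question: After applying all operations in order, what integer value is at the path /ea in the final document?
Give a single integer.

Answer: 15

Derivation:
After op 1 (add /vn 81): {"ea":0,"l":29,"oev":1,"su":30,"vn":81}
After op 2 (remove /oev): {"ea":0,"l":29,"su":30,"vn":81}
After op 3 (replace /l 23): {"ea":0,"l":23,"su":30,"vn":81}
After op 4 (remove /l): {"ea":0,"su":30,"vn":81}
After op 5 (add /ca 94): {"ca":94,"ea":0,"su":30,"vn":81}
After op 6 (remove /su): {"ca":94,"ea":0,"vn":81}
After op 7 (replace /ea 15): {"ca":94,"ea":15,"vn":81}
After op 8 (add /t 10): {"ca":94,"ea":15,"t":10,"vn":81}
After op 9 (add /n 36): {"ca":94,"ea":15,"n":36,"t":10,"vn":81}
After op 10 (add /xf 70): {"ca":94,"ea":15,"n":36,"t":10,"vn":81,"xf":70}
After op 11 (remove /vn): {"ca":94,"ea":15,"n":36,"t":10,"xf":70}
After op 12 (replace /ca 59): {"ca":59,"ea":15,"n":36,"t":10,"xf":70}
Value at /ea: 15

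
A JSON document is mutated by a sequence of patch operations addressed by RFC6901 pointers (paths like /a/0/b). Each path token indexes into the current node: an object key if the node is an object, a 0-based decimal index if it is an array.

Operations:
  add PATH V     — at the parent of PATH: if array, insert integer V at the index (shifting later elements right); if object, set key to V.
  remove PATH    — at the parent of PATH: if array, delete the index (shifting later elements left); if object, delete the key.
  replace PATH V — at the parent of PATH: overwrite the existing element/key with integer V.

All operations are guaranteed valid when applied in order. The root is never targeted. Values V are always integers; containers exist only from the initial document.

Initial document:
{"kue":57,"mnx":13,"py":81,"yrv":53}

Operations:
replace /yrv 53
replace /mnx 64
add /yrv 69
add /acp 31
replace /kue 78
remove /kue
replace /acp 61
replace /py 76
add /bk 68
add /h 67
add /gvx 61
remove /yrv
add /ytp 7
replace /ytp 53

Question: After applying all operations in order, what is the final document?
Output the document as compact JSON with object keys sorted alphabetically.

After op 1 (replace /yrv 53): {"kue":57,"mnx":13,"py":81,"yrv":53}
After op 2 (replace /mnx 64): {"kue":57,"mnx":64,"py":81,"yrv":53}
After op 3 (add /yrv 69): {"kue":57,"mnx":64,"py":81,"yrv":69}
After op 4 (add /acp 31): {"acp":31,"kue":57,"mnx":64,"py":81,"yrv":69}
After op 5 (replace /kue 78): {"acp":31,"kue":78,"mnx":64,"py":81,"yrv":69}
After op 6 (remove /kue): {"acp":31,"mnx":64,"py":81,"yrv":69}
After op 7 (replace /acp 61): {"acp":61,"mnx":64,"py":81,"yrv":69}
After op 8 (replace /py 76): {"acp":61,"mnx":64,"py":76,"yrv":69}
After op 9 (add /bk 68): {"acp":61,"bk":68,"mnx":64,"py":76,"yrv":69}
After op 10 (add /h 67): {"acp":61,"bk":68,"h":67,"mnx":64,"py":76,"yrv":69}
After op 11 (add /gvx 61): {"acp":61,"bk":68,"gvx":61,"h":67,"mnx":64,"py":76,"yrv":69}
After op 12 (remove /yrv): {"acp":61,"bk":68,"gvx":61,"h":67,"mnx":64,"py":76}
After op 13 (add /ytp 7): {"acp":61,"bk":68,"gvx":61,"h":67,"mnx":64,"py":76,"ytp":7}
After op 14 (replace /ytp 53): {"acp":61,"bk":68,"gvx":61,"h":67,"mnx":64,"py":76,"ytp":53}

Answer: {"acp":61,"bk":68,"gvx":61,"h":67,"mnx":64,"py":76,"ytp":53}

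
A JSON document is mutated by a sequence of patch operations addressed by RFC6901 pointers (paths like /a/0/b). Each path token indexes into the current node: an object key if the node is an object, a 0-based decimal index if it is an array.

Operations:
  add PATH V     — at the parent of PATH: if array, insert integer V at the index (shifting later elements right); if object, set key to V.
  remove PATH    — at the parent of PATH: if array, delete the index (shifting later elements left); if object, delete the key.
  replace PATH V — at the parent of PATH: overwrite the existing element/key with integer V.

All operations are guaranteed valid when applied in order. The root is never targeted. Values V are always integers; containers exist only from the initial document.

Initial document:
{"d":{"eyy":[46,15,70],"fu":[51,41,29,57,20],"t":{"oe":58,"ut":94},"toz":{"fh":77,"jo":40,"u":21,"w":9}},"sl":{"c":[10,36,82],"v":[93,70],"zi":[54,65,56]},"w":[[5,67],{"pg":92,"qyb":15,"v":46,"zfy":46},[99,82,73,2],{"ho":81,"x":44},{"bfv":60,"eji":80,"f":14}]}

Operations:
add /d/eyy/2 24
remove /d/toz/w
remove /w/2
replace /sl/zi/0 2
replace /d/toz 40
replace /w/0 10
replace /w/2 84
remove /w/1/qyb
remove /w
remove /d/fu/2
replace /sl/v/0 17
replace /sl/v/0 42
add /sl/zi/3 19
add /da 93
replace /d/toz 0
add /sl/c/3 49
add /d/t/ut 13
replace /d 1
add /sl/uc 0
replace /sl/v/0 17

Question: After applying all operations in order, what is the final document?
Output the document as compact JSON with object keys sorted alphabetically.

After op 1 (add /d/eyy/2 24): {"d":{"eyy":[46,15,24,70],"fu":[51,41,29,57,20],"t":{"oe":58,"ut":94},"toz":{"fh":77,"jo":40,"u":21,"w":9}},"sl":{"c":[10,36,82],"v":[93,70],"zi":[54,65,56]},"w":[[5,67],{"pg":92,"qyb":15,"v":46,"zfy":46},[99,82,73,2],{"ho":81,"x":44},{"bfv":60,"eji":80,"f":14}]}
After op 2 (remove /d/toz/w): {"d":{"eyy":[46,15,24,70],"fu":[51,41,29,57,20],"t":{"oe":58,"ut":94},"toz":{"fh":77,"jo":40,"u":21}},"sl":{"c":[10,36,82],"v":[93,70],"zi":[54,65,56]},"w":[[5,67],{"pg":92,"qyb":15,"v":46,"zfy":46},[99,82,73,2],{"ho":81,"x":44},{"bfv":60,"eji":80,"f":14}]}
After op 3 (remove /w/2): {"d":{"eyy":[46,15,24,70],"fu":[51,41,29,57,20],"t":{"oe":58,"ut":94},"toz":{"fh":77,"jo":40,"u":21}},"sl":{"c":[10,36,82],"v":[93,70],"zi":[54,65,56]},"w":[[5,67],{"pg":92,"qyb":15,"v":46,"zfy":46},{"ho":81,"x":44},{"bfv":60,"eji":80,"f":14}]}
After op 4 (replace /sl/zi/0 2): {"d":{"eyy":[46,15,24,70],"fu":[51,41,29,57,20],"t":{"oe":58,"ut":94},"toz":{"fh":77,"jo":40,"u":21}},"sl":{"c":[10,36,82],"v":[93,70],"zi":[2,65,56]},"w":[[5,67],{"pg":92,"qyb":15,"v":46,"zfy":46},{"ho":81,"x":44},{"bfv":60,"eji":80,"f":14}]}
After op 5 (replace /d/toz 40): {"d":{"eyy":[46,15,24,70],"fu":[51,41,29,57,20],"t":{"oe":58,"ut":94},"toz":40},"sl":{"c":[10,36,82],"v":[93,70],"zi":[2,65,56]},"w":[[5,67],{"pg":92,"qyb":15,"v":46,"zfy":46},{"ho":81,"x":44},{"bfv":60,"eji":80,"f":14}]}
After op 6 (replace /w/0 10): {"d":{"eyy":[46,15,24,70],"fu":[51,41,29,57,20],"t":{"oe":58,"ut":94},"toz":40},"sl":{"c":[10,36,82],"v":[93,70],"zi":[2,65,56]},"w":[10,{"pg":92,"qyb":15,"v":46,"zfy":46},{"ho":81,"x":44},{"bfv":60,"eji":80,"f":14}]}
After op 7 (replace /w/2 84): {"d":{"eyy":[46,15,24,70],"fu":[51,41,29,57,20],"t":{"oe":58,"ut":94},"toz":40},"sl":{"c":[10,36,82],"v":[93,70],"zi":[2,65,56]},"w":[10,{"pg":92,"qyb":15,"v":46,"zfy":46},84,{"bfv":60,"eji":80,"f":14}]}
After op 8 (remove /w/1/qyb): {"d":{"eyy":[46,15,24,70],"fu":[51,41,29,57,20],"t":{"oe":58,"ut":94},"toz":40},"sl":{"c":[10,36,82],"v":[93,70],"zi":[2,65,56]},"w":[10,{"pg":92,"v":46,"zfy":46},84,{"bfv":60,"eji":80,"f":14}]}
After op 9 (remove /w): {"d":{"eyy":[46,15,24,70],"fu":[51,41,29,57,20],"t":{"oe":58,"ut":94},"toz":40},"sl":{"c":[10,36,82],"v":[93,70],"zi":[2,65,56]}}
After op 10 (remove /d/fu/2): {"d":{"eyy":[46,15,24,70],"fu":[51,41,57,20],"t":{"oe":58,"ut":94},"toz":40},"sl":{"c":[10,36,82],"v":[93,70],"zi":[2,65,56]}}
After op 11 (replace /sl/v/0 17): {"d":{"eyy":[46,15,24,70],"fu":[51,41,57,20],"t":{"oe":58,"ut":94},"toz":40},"sl":{"c":[10,36,82],"v":[17,70],"zi":[2,65,56]}}
After op 12 (replace /sl/v/0 42): {"d":{"eyy":[46,15,24,70],"fu":[51,41,57,20],"t":{"oe":58,"ut":94},"toz":40},"sl":{"c":[10,36,82],"v":[42,70],"zi":[2,65,56]}}
After op 13 (add /sl/zi/3 19): {"d":{"eyy":[46,15,24,70],"fu":[51,41,57,20],"t":{"oe":58,"ut":94},"toz":40},"sl":{"c":[10,36,82],"v":[42,70],"zi":[2,65,56,19]}}
After op 14 (add /da 93): {"d":{"eyy":[46,15,24,70],"fu":[51,41,57,20],"t":{"oe":58,"ut":94},"toz":40},"da":93,"sl":{"c":[10,36,82],"v":[42,70],"zi":[2,65,56,19]}}
After op 15 (replace /d/toz 0): {"d":{"eyy":[46,15,24,70],"fu":[51,41,57,20],"t":{"oe":58,"ut":94},"toz":0},"da":93,"sl":{"c":[10,36,82],"v":[42,70],"zi":[2,65,56,19]}}
After op 16 (add /sl/c/3 49): {"d":{"eyy":[46,15,24,70],"fu":[51,41,57,20],"t":{"oe":58,"ut":94},"toz":0},"da":93,"sl":{"c":[10,36,82,49],"v":[42,70],"zi":[2,65,56,19]}}
After op 17 (add /d/t/ut 13): {"d":{"eyy":[46,15,24,70],"fu":[51,41,57,20],"t":{"oe":58,"ut":13},"toz":0},"da":93,"sl":{"c":[10,36,82,49],"v":[42,70],"zi":[2,65,56,19]}}
After op 18 (replace /d 1): {"d":1,"da":93,"sl":{"c":[10,36,82,49],"v":[42,70],"zi":[2,65,56,19]}}
After op 19 (add /sl/uc 0): {"d":1,"da":93,"sl":{"c":[10,36,82,49],"uc":0,"v":[42,70],"zi":[2,65,56,19]}}
After op 20 (replace /sl/v/0 17): {"d":1,"da":93,"sl":{"c":[10,36,82,49],"uc":0,"v":[17,70],"zi":[2,65,56,19]}}

Answer: {"d":1,"da":93,"sl":{"c":[10,36,82,49],"uc":0,"v":[17,70],"zi":[2,65,56,19]}}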